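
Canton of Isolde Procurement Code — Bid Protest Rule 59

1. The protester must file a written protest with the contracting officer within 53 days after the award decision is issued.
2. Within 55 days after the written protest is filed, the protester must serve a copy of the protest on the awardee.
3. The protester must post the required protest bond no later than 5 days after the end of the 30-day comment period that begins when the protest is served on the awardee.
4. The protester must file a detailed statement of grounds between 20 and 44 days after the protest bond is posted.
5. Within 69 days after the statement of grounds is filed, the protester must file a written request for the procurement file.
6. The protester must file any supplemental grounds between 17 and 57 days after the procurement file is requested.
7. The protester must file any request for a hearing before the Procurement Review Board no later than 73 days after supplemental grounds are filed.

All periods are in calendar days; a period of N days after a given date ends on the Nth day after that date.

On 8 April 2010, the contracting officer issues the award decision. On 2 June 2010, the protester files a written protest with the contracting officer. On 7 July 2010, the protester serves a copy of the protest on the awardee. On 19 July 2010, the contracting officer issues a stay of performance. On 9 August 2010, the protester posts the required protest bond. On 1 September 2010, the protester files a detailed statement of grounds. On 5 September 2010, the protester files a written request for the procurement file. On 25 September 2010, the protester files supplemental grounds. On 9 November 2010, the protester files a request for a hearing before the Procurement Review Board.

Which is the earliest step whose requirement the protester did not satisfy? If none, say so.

(1) due by 8 April 2010 + 53 days = 31 May 2010; not done until 2 June 2010, 2 days after the deadline.

Step 1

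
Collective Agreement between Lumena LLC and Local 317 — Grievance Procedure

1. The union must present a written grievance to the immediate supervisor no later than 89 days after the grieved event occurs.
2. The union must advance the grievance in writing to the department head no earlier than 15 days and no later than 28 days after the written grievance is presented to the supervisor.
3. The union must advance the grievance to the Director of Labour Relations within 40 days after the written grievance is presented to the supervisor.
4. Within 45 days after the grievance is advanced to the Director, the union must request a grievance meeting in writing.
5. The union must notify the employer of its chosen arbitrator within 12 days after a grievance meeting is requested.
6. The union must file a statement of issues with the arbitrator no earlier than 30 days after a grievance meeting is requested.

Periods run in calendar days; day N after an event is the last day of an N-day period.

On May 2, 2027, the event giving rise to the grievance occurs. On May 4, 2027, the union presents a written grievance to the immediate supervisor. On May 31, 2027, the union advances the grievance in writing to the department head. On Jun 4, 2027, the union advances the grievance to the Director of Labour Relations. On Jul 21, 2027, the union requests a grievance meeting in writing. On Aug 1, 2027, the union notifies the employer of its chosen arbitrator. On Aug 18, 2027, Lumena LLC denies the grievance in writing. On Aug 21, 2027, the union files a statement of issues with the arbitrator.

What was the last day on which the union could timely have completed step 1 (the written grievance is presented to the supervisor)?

Step 1 runs from May 2, 2027, when the grieved event occurs. 89 days after May 2, 2027 is Jul 30, 2027.

Jul 30, 2027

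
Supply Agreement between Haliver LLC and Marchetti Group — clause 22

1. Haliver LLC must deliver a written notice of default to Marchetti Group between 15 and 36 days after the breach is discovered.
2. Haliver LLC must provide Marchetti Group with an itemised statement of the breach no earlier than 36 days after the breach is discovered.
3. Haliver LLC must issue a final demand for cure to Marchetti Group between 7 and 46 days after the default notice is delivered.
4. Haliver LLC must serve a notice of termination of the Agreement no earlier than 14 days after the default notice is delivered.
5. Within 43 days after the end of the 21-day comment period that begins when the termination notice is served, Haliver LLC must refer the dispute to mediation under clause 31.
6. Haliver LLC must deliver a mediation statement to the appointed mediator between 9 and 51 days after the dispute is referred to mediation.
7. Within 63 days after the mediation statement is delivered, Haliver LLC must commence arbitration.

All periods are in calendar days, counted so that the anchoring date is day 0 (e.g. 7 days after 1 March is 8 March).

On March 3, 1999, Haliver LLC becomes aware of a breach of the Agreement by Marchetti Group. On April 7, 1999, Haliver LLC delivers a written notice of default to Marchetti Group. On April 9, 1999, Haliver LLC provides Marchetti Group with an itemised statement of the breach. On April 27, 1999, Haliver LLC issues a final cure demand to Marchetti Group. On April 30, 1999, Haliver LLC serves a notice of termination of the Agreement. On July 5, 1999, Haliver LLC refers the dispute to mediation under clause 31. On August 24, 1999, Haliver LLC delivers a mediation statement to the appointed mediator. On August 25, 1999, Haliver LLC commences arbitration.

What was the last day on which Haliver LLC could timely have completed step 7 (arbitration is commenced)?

October 26, 1999

Step 7 runs from August 24, 1999, when the mediation statement is delivered. 63 days after August 24, 1999 is October 26, 1999.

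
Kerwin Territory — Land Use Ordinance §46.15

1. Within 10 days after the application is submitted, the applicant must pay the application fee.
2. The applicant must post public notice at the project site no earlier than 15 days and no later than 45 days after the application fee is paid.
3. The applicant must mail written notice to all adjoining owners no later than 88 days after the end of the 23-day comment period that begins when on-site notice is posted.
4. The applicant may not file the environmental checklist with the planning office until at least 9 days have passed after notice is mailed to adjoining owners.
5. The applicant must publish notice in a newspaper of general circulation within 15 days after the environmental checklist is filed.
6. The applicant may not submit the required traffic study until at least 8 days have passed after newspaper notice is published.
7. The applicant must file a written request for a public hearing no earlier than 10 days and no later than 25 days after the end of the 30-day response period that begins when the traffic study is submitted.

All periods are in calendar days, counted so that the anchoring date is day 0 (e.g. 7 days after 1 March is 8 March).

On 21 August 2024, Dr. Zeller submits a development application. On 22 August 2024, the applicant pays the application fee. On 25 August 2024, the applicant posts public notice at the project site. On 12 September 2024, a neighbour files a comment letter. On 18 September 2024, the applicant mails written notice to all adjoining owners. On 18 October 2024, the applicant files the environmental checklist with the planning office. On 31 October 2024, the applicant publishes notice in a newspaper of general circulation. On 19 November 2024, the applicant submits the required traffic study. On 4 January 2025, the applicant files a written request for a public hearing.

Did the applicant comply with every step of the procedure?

No

(1) due by 21 August 2024 + 10 days = 31 August 2024; done 22 August 2024 — timely.
(2) the permitted window runs from 22 August 2024 + 15 = 6 September 2024 to 22 August 2024 + 45 = 6 October 2024; done 25 August 2024 — 12 days before the window opened.
Later steps need not be reached.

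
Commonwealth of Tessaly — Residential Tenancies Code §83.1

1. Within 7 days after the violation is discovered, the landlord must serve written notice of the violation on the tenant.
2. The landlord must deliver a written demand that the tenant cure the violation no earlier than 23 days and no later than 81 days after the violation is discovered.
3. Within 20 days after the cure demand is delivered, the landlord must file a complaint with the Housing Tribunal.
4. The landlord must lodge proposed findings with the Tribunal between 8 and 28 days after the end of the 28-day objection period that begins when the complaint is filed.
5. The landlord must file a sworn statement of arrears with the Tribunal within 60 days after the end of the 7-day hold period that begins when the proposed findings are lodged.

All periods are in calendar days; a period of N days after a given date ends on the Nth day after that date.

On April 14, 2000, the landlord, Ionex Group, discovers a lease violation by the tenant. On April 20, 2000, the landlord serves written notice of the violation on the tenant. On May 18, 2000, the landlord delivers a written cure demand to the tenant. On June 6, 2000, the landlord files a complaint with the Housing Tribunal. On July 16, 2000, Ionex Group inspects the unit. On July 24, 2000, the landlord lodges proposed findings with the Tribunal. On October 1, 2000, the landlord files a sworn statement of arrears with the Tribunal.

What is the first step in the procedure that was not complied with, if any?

Step 1 — counting 7 days from April 14, 2000 (when the violation is discovered) gives a deadline of April 21, 2000; done April 20, 2000 — timely.
Step 2 — 23 and 81 days from April 14, 2000 (when the violation is discovered) are May 7, 2000 and July 4, 2000 respectively; done May 18, 2000, which is between those dates.
Step 3 — counting 20 days from May 18, 2000 (when the cure demand is delivered) gives a deadline of June 7, 2000; completed June 6, 2000, before the deadline.
Step 4 — 8 and 28 days from July 4, 2000 (end of the 28-day objection period, which began when the complaint is filed on June 6, 2000) are July 12, 2000 and August 1, 2000 respectively; done July 24, 2000 — within the window.
Step 5 — counting 60 days from July 31, 2000 (end of the 7-day hold period, which began when the proposed findings are lodged on July 24, 2000) gives a deadline of September 29, 2000; October 1, 2000 misses that deadline by 2 days.

Step 5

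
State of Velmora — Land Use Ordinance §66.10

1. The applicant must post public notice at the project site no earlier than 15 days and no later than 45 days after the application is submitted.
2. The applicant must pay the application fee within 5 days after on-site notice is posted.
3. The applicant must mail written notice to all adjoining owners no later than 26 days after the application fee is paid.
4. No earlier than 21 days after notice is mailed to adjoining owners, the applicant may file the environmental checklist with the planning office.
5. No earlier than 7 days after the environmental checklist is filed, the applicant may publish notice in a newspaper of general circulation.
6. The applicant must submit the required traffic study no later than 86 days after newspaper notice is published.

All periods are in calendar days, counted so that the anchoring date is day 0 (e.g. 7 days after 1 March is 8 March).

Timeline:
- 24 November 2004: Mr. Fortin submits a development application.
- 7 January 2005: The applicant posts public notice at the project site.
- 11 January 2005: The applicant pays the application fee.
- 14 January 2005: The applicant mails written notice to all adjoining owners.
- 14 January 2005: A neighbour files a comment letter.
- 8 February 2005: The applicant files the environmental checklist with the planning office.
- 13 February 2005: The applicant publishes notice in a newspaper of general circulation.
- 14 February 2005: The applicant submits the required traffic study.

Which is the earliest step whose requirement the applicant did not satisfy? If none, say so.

(1) the permitted window runs from 24 November 2004 + 15 = 9 December 2004 to 24 November 2004 + 45 = 8 January 2005; 7 January 2005 falls inside that range.
(2) due by 7 January 2005 + 5 days = 12 January 2005; 11 January 2005 is within that limit.
(3) due by 11 January 2005 + 26 days = 6 February 2005; done 14 January 2005 — timely.
(4) permitted from 14 January 2005 + 21 days = 4 February 2005 onward; done 8 February 2005 — permitted.
(5) permitted from 8 February 2005 + 7 days = 15 February 2005 onward; acted on 13 February 2005, 2 days prematurely.
No need to go further; step 5 was not satisfied.

Step 5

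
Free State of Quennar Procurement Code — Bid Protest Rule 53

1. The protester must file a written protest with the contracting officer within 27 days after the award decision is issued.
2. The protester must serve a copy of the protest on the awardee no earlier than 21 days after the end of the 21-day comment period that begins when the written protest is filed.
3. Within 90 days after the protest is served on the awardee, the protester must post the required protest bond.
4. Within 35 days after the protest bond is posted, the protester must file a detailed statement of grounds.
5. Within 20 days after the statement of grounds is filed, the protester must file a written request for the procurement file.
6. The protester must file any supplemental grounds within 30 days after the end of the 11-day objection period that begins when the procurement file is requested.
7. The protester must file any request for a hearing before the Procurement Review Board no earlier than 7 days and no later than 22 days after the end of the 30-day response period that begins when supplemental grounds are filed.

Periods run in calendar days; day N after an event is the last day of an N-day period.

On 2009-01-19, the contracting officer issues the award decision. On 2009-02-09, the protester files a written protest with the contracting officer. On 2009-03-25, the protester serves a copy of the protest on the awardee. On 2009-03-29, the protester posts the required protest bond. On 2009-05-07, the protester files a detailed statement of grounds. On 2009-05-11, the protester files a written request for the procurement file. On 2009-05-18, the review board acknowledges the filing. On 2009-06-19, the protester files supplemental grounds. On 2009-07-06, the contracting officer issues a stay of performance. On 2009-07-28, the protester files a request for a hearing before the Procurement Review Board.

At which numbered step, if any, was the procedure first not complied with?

(1) due by 2009-01-19 + 27 days = 2009-02-15; 2009-02-09 is within that limit.
(2) permitted from 2009-03-02 + 21 days = 2009-03-23 onward; done 2009-03-25 — permitted.
(3) due by 2009-03-25 + 90 days = 2009-06-23; 2009-03-29 is within that limit.
(4) due by 2009-03-29 + 35 days = 2009-05-03; done 2009-05-07 — 4 days late.
No need to go further; step 4 was not satisfied.

Step 4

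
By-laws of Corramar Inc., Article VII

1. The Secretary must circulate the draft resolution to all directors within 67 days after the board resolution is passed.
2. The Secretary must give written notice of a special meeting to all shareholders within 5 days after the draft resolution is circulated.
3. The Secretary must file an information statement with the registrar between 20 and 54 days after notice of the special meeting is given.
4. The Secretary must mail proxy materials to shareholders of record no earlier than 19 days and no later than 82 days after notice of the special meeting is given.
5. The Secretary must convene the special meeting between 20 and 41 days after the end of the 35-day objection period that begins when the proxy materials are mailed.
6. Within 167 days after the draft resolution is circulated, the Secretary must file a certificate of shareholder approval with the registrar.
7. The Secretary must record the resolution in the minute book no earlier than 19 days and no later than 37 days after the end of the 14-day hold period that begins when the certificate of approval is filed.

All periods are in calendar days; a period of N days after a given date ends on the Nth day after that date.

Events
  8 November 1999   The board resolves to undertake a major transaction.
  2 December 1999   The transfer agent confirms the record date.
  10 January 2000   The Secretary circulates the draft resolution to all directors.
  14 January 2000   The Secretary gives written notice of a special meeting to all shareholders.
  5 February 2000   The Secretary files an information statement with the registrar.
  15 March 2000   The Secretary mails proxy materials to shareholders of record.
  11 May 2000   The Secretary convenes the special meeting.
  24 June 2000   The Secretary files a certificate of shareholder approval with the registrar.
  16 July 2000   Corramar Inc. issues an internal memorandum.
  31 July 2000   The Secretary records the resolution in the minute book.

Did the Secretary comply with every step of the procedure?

Yes

(1) due by 8 November 1999 + 67 days = 14 January 2000; completed 10 January 2000, before the deadline.
(2) due by 10 January 2000 + 5 days = 15 January 2000; completed 14 January 2000, before the deadline.
(3) the permitted window runs from 14 January 2000 + 20 = 3 February 2000 to 14 January 2000 + 54 = 8 March 2000; done 5 February 2000, which is between those dates.
(4) the permitted window runs from 14 January 2000 + 19 = 2 February 2000 to 14 January 2000 + 82 = 5 April 2000; done 15 March 2000, which is between those dates.
(5) the permitted window runs from 19 April 2000 + 20 = 9 May 2000 to 19 April 2000 + 41 = 30 May 2000; done 11 May 2000, which is between those dates.
(6) due by 10 January 2000 + 167 days = 25 June 2000; done 24 June 2000 — timely.
(7) the permitted window runs from 8 July 2000 + 19 = 27 July 2000 to 8 July 2000 + 37 = 14 August 2000; done 31 July 2000, which is between those dates.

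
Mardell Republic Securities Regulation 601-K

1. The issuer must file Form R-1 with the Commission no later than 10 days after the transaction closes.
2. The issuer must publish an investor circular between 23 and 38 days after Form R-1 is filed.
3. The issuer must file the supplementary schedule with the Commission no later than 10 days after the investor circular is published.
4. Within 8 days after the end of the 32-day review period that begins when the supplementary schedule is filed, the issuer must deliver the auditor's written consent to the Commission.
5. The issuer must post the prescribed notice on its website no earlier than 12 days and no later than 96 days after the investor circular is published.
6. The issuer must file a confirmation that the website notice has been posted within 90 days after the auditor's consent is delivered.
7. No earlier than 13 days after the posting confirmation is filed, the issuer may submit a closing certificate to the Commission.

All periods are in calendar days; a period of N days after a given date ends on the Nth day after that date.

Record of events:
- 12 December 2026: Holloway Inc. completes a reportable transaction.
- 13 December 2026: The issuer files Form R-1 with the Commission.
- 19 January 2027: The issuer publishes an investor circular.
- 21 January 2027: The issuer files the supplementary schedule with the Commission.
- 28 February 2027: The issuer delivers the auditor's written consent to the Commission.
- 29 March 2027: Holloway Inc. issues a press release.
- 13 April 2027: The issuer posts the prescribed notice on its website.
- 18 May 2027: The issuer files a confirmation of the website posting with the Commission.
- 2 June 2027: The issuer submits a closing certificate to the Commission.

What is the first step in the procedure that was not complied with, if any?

None — every step was satisfied

Step 1: 10 days after 12 December 2026 (when the transaction closes) is 22 December 2026; completed 13 December 2026, before the deadline.
Step 2: the window is 23–38 days after 13 December 2026 (when Form R-1 is filed), so 5 January 2027 through 20 January 2027; done 19 January 2027, which is between those dates.
Step 3: 10 days after 19 January 2027 (when the investor circular is published) is 29 January 2027; completed 21 January 2027, before the deadline.
Step 4: 8 days after 22 February 2027 (end of the 32-day review period, which began when the supplementary schedule is filed on 21 January 2027) is 2 March 2027; completed 28 February 2027, before the deadline.
Step 5: the window is 12–96 days after 19 January 2027 (when the investor circular is published), so 31 January 2027 through 25 April 2027; 13 April 2027 falls inside that range.
Step 6: 90 days after 28 February 2027 (when the auditor's consent is delivered) is 29 May 2027; done 18 May 2027 — timely.
Step 7: the earliest permitted date is 13 days after 18 May 2027 (when the posting confirmation is filed), i.e. 31 May 2027; done 2 June 2027, after the minimum wait.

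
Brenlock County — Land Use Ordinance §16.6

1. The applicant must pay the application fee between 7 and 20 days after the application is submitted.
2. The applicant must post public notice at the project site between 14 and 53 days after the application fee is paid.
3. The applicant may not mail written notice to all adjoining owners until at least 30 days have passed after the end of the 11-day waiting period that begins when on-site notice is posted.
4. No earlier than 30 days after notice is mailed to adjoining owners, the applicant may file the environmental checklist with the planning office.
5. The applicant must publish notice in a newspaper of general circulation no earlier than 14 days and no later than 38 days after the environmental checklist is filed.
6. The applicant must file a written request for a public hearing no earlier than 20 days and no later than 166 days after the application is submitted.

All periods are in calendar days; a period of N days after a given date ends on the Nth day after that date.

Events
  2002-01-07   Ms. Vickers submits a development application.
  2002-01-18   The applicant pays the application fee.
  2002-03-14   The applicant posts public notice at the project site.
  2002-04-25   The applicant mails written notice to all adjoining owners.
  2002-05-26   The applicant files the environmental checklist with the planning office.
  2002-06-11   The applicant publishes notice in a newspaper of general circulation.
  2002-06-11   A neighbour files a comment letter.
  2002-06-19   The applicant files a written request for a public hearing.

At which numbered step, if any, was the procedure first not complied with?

Step 1: the window is 7–20 days after 2002-01-07 (when the application is submitted), so 2002-01-14 through 2002-01-27; done 2002-01-18 — within the window.
Step 2: the window is 14–53 days after 2002-01-18 (when the application fee is paid), so 2002-02-01 through 2002-03-12; 2002-03-14 is 2 days past the end of the window.

Step 2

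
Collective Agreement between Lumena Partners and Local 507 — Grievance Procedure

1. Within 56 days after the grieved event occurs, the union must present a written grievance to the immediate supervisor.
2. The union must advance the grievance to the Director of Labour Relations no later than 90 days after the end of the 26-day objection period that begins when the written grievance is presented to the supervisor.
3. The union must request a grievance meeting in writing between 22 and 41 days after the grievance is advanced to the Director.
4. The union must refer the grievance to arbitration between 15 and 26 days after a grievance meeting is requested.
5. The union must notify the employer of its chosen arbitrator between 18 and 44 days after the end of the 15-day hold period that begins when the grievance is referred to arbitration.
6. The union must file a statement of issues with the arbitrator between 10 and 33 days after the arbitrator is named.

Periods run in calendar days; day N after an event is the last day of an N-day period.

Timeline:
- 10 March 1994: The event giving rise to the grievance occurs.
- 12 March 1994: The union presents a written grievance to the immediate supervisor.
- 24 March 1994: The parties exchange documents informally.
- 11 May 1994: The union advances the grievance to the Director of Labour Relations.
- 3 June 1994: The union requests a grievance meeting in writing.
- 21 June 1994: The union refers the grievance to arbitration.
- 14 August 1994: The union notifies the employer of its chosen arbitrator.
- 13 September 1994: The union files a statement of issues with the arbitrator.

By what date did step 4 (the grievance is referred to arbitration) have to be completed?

29 June 1994

Step 4 runs from 3 June 1994, when a grievance meeting is requested. The window is 15–26 days after 3 June 1994; it closes on 29 June 1994.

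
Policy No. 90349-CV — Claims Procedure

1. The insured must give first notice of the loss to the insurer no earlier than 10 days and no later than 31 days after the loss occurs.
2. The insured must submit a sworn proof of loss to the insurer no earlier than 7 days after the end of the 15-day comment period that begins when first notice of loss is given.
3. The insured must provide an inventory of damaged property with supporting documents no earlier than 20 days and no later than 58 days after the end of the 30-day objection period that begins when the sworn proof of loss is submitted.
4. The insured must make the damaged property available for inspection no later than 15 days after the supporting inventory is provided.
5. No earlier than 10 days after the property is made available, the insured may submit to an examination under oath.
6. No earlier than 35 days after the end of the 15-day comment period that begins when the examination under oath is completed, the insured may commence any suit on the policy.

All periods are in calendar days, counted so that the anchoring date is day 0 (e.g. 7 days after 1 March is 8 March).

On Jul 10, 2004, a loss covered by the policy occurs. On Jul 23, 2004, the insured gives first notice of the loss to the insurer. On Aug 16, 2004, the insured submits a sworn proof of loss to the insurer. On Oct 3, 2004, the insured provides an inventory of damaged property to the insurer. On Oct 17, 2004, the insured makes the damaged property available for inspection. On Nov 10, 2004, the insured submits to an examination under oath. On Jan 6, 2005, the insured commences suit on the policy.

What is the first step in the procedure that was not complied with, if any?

Step 3

Step 1 — 10 and 31 days from Jul 10, 2004 (when the loss occurs) are Jul 20, 2004 and Aug 10, 2004 respectively; done Jul 23, 2004 — within the window.
Step 2 — must wait 7 days from Aug 7, 2004 (end of the 15-day comment period, which began when first notice of loss is given on Jul 23, 2004), so not before Aug 14, 2004; done Aug 16, 2004 — permitted.
Step 3 — 20 and 58 days from Sep 15, 2004 (end of the 30-day objection period, which began when the sworn proof of loss is submitted on Aug 16, 2004) are Oct 5, 2004 and Nov 12, 2004 respectively; Oct 3, 2004 is 2 days too early.
The analysis stops there.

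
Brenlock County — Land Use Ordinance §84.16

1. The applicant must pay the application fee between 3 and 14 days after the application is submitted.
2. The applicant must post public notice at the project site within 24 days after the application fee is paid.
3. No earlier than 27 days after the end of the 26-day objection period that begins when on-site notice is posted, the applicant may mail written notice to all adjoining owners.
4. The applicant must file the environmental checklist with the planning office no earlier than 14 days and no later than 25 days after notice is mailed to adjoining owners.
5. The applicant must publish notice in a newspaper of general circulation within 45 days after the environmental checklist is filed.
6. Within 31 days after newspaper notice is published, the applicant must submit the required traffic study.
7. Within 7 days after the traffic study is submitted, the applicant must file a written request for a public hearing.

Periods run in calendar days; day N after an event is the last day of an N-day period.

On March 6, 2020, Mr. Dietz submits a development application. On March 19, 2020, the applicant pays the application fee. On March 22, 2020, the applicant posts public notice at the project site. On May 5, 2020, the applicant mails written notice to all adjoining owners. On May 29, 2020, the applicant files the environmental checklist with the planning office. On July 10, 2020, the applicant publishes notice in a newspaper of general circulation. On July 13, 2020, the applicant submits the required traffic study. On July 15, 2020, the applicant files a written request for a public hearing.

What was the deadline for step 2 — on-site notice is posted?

April 12, 2020

Step 2 runs from March 19, 2020, when the application fee is paid. 24 days after March 19, 2020 is April 12, 2020.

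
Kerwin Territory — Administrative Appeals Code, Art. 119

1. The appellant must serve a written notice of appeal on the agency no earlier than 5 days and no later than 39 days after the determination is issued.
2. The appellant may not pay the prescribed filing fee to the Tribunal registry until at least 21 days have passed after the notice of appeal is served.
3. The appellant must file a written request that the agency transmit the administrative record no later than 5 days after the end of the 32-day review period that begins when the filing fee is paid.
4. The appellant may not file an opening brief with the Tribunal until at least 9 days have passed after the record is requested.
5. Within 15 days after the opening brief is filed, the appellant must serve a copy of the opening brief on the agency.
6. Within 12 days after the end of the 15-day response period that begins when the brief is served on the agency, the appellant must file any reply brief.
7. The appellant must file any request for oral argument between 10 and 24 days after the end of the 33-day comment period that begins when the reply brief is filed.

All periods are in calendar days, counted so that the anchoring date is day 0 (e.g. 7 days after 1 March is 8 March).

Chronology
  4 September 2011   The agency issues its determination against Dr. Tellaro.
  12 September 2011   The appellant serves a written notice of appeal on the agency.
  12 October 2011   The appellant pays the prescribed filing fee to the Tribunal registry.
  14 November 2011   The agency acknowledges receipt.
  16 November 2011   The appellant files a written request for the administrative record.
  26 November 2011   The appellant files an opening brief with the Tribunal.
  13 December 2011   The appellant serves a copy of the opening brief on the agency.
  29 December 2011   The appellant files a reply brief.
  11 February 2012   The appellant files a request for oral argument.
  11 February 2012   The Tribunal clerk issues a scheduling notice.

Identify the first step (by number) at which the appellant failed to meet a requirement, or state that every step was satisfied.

Step 1 — 5 and 39 days from 4 September 2011 (when the determination is issued) are 9 September 2011 and 13 October 2011 respectively; done 12 September 2011 — within the window.
Step 2 — must wait 21 days from 12 September 2011 (when the notice of appeal is served), so not before 3 October 2011; 12 October 2011 is on or after that date.
Step 3 — counting 5 days from 13 November 2011 (end of the 32-day review period, which began when the filing fee is paid on 12 October 2011) gives a deadline of 18 November 2011; done 16 November 2011 — timely.
Step 4 — must wait 9 days from 16 November 2011 (when the record is requested), so not before 25 November 2011; 26 November 2011 is on or after that date.
Step 5 — counting 15 days from 26 November 2011 (when the opening brief is filed) gives a deadline of 11 December 2011; done 13 December 2011 — 2 days late.
Later steps need not be reached.

Step 5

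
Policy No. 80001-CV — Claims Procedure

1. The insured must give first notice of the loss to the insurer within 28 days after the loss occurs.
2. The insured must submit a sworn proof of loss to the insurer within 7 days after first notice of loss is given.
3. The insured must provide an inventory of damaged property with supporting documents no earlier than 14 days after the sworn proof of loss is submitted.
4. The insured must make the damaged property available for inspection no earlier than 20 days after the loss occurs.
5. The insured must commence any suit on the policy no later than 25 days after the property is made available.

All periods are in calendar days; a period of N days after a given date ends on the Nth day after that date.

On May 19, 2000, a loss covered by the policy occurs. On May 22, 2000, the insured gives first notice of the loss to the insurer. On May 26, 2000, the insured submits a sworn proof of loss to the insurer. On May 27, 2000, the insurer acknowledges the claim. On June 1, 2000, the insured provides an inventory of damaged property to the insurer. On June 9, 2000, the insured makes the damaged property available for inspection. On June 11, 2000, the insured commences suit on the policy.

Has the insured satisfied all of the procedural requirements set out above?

(1) due by May 19, 2000 + 28 days = June 16, 2000; May 22, 2000 is within that limit.
(2) due by May 22, 2000 + 7 days = May 29, 2000; done May 26, 2000 — timely.
(3) permitted from May 26, 2000 + 14 days = June 9, 2000 onward; acted on June 1, 2000, 8 days prematurely.
No need to go further; step 3 was not satisfied.

No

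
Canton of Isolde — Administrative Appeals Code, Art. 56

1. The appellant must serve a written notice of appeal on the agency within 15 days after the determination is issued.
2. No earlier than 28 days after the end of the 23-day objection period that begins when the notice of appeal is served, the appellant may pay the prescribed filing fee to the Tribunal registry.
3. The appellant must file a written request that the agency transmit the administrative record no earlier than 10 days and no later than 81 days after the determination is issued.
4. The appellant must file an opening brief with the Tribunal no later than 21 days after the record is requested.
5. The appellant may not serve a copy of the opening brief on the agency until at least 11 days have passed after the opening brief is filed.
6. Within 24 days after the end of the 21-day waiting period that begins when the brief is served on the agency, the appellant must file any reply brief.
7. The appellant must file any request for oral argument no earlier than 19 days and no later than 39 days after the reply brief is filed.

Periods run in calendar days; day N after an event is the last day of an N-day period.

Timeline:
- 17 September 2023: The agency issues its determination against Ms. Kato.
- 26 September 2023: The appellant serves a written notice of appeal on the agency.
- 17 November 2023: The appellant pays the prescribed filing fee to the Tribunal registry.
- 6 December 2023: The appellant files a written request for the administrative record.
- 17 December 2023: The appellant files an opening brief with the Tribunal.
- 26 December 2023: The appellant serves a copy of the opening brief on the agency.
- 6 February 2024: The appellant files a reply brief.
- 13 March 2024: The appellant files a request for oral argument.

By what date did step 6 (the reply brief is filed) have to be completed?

9 February 2024

The brief is served on the agency on 26 December 2023; the 21-day waiting period therefore ends 16 January 2024, and step 6 runs from that date. 24 days after 16 January 2024 is 9 February 2024.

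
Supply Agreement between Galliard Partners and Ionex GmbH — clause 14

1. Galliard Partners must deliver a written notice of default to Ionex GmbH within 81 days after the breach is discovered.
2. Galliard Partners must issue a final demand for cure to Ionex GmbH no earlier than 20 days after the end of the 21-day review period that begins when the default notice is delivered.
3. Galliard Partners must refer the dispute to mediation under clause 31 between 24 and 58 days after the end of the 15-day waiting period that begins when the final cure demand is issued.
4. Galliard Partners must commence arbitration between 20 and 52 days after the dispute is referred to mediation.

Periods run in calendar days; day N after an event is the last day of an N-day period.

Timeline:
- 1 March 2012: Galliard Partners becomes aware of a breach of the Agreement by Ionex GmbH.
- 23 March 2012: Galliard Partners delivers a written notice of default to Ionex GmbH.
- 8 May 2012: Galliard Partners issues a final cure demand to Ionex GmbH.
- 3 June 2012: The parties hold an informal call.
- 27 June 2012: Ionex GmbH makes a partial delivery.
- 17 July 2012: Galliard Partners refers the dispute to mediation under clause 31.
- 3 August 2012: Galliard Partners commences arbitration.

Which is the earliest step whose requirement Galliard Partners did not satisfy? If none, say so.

Step 4

(1) due by 1 March 2012 + 81 days = 21 May 2012; 23 March 2012 is within that limit.
(2) permitted from 13 April 2012 + 20 days = 3 May 2012 onward; done 8 May 2012 — permitted.
(3) the permitted window runs from 23 May 2012 + 24 = 16 June 2012 to 23 May 2012 + 58 = 20 July 2012; 17 July 2012 falls inside that range.
(4) the permitted window runs from 17 July 2012 + 20 = 6 August 2012 to 17 July 2012 + 52 = 7 September 2012; done 3 August 2012 — 3 days before the window opened.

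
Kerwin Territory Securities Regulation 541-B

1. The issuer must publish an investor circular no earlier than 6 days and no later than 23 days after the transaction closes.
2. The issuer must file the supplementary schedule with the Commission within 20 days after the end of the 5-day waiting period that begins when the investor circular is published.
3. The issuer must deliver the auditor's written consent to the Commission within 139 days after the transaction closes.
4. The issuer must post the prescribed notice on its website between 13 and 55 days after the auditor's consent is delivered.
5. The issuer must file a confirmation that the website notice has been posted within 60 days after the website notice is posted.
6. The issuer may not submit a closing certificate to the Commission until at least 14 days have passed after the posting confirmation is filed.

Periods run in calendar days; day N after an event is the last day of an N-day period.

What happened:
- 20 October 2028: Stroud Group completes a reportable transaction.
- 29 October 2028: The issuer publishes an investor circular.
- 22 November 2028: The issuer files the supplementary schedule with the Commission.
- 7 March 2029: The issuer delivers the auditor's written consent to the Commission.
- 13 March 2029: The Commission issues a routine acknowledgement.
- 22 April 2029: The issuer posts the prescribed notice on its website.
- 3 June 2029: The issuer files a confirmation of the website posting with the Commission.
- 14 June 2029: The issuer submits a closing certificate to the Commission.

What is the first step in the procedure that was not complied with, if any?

Step 6

(1) the permitted window runs from 20 October 2028 + 6 = 26 October 2028 to 20 October 2028 + 23 = 12 November 2028; 29 October 2028 falls inside that range.
(2) due by 3 November 2028 + 20 days = 23 November 2028; completed 22 November 2028, before the deadline.
(3) due by 20 October 2028 + 139 days = 8 March 2029; 7 March 2029 is within that limit.
(4) the permitted window runs from 7 March 2029 + 13 = 20 March 2029 to 7 March 2029 + 55 = 1 May 2029; done 22 April 2029 — within the window.
(5) due by 22 April 2029 + 60 days = 21 June 2029; done 3 June 2029 — timely.
(6) permitted from 3 June 2029 + 14 days = 17 June 2029 onward; 14 June 2029 is 3 days before the earliest permitted date.
No need to go further; step 6 was not satisfied.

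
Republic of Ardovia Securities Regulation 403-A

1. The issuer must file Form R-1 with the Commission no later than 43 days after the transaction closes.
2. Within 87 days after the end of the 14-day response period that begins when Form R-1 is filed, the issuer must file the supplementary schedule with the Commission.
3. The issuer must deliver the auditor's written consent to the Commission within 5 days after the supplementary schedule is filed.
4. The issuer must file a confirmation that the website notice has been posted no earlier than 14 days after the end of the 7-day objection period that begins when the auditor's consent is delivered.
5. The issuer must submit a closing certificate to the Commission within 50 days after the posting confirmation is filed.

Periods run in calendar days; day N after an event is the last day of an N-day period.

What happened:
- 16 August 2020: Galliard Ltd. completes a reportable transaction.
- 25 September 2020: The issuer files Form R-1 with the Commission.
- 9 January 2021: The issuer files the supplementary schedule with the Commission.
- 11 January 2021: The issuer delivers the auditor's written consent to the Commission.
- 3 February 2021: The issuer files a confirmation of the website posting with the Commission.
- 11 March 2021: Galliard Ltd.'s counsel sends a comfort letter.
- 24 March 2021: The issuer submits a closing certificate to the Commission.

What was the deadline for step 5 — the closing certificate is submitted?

25 March 2021

Step 5 runs from 3 February 2021, when the posting confirmation is filed. 50 days after 3 February 2021 is 25 March 2021.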